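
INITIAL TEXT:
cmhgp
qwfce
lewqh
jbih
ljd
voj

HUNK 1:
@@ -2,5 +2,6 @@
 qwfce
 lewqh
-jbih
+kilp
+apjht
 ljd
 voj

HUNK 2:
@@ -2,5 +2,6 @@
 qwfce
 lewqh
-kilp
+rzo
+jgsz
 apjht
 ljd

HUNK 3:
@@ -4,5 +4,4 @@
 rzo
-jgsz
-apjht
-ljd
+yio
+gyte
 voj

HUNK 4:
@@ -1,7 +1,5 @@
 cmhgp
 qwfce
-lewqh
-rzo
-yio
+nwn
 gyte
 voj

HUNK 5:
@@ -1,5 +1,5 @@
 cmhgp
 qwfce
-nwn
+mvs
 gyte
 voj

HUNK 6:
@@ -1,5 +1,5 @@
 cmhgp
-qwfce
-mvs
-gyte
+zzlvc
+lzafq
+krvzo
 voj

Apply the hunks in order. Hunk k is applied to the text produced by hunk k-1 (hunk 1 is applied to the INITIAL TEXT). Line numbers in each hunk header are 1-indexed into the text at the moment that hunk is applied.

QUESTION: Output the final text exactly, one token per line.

Hunk 1: at line 2 remove [jbih] add [kilp,apjht] -> 7 lines: cmhgp qwfce lewqh kilp apjht ljd voj
Hunk 2: at line 2 remove [kilp] add [rzo,jgsz] -> 8 lines: cmhgp qwfce lewqh rzo jgsz apjht ljd voj
Hunk 3: at line 4 remove [jgsz,apjht,ljd] add [yio,gyte] -> 7 lines: cmhgp qwfce lewqh rzo yio gyte voj
Hunk 4: at line 1 remove [lewqh,rzo,yio] add [nwn] -> 5 lines: cmhgp qwfce nwn gyte voj
Hunk 5: at line 1 remove [nwn] add [mvs] -> 5 lines: cmhgp qwfce mvs gyte voj
Hunk 6: at line 1 remove [qwfce,mvs,gyte] add [zzlvc,lzafq,krvzo] -> 5 lines: cmhgp zzlvc lzafq krvzo voj

Answer: cmhgp
zzlvc
lzafq
krvzo
voj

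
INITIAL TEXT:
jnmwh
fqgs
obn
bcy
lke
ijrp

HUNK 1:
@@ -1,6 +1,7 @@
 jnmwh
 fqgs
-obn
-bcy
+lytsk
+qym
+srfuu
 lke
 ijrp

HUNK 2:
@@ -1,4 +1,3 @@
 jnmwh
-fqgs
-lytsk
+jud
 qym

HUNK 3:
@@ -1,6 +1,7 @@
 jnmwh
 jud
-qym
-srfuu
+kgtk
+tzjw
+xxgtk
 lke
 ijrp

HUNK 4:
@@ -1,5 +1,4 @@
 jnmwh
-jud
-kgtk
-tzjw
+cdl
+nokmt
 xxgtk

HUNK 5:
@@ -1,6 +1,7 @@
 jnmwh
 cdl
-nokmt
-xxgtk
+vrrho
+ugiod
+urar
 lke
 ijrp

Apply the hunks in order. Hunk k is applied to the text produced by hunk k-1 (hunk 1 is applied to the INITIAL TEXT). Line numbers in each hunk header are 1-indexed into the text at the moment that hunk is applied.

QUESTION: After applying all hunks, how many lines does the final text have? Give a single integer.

Answer: 7

Derivation:
Hunk 1: at line 1 remove [obn,bcy] add [lytsk,qym,srfuu] -> 7 lines: jnmwh fqgs lytsk qym srfuu lke ijrp
Hunk 2: at line 1 remove [fqgs,lytsk] add [jud] -> 6 lines: jnmwh jud qym srfuu lke ijrp
Hunk 3: at line 1 remove [qym,srfuu] add [kgtk,tzjw,xxgtk] -> 7 lines: jnmwh jud kgtk tzjw xxgtk lke ijrp
Hunk 4: at line 1 remove [jud,kgtk,tzjw] add [cdl,nokmt] -> 6 lines: jnmwh cdl nokmt xxgtk lke ijrp
Hunk 5: at line 1 remove [nokmt,xxgtk] add [vrrho,ugiod,urar] -> 7 lines: jnmwh cdl vrrho ugiod urar lke ijrp
Final line count: 7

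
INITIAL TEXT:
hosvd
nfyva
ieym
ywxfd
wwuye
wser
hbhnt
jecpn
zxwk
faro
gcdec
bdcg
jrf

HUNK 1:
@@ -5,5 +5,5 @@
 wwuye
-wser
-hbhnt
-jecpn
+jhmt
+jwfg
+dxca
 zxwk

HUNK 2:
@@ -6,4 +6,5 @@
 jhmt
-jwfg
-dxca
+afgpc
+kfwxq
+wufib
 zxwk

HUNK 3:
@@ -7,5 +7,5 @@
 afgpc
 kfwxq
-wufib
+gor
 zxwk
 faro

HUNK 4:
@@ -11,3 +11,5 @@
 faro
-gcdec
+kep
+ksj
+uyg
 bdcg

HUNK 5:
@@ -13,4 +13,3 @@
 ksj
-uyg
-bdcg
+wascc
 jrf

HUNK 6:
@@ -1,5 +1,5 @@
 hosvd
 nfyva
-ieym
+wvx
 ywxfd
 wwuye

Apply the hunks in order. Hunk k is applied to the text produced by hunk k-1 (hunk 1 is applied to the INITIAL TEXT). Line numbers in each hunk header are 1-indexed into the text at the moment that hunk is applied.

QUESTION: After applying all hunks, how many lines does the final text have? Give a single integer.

Hunk 1: at line 5 remove [wser,hbhnt,jecpn] add [jhmt,jwfg,dxca] -> 13 lines: hosvd nfyva ieym ywxfd wwuye jhmt jwfg dxca zxwk faro gcdec bdcg jrf
Hunk 2: at line 6 remove [jwfg,dxca] add [afgpc,kfwxq,wufib] -> 14 lines: hosvd nfyva ieym ywxfd wwuye jhmt afgpc kfwxq wufib zxwk faro gcdec bdcg jrf
Hunk 3: at line 7 remove [wufib] add [gor] -> 14 lines: hosvd nfyva ieym ywxfd wwuye jhmt afgpc kfwxq gor zxwk faro gcdec bdcg jrf
Hunk 4: at line 11 remove [gcdec] add [kep,ksj,uyg] -> 16 lines: hosvd nfyva ieym ywxfd wwuye jhmt afgpc kfwxq gor zxwk faro kep ksj uyg bdcg jrf
Hunk 5: at line 13 remove [uyg,bdcg] add [wascc] -> 15 lines: hosvd nfyva ieym ywxfd wwuye jhmt afgpc kfwxq gor zxwk faro kep ksj wascc jrf
Hunk 6: at line 1 remove [ieym] add [wvx] -> 15 lines: hosvd nfyva wvx ywxfd wwuye jhmt afgpc kfwxq gor zxwk faro kep ksj wascc jrf
Final line count: 15

Answer: 15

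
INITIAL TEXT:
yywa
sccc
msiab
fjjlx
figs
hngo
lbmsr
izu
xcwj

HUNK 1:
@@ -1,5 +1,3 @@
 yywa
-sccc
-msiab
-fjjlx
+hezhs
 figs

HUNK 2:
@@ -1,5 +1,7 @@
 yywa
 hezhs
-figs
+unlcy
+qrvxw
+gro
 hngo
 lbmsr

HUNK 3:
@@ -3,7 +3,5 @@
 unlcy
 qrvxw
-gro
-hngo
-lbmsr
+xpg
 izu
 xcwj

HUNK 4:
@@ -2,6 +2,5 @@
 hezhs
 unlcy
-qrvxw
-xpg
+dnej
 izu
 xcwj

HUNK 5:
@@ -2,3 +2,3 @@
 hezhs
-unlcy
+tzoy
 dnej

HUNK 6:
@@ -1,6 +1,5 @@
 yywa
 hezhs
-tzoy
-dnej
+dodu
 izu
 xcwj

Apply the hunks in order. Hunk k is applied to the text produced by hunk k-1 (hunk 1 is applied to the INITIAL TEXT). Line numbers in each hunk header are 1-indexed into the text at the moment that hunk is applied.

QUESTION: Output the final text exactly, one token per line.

Answer: yywa
hezhs
dodu
izu
xcwj

Derivation:
Hunk 1: at line 1 remove [sccc,msiab,fjjlx] add [hezhs] -> 7 lines: yywa hezhs figs hngo lbmsr izu xcwj
Hunk 2: at line 1 remove [figs] add [unlcy,qrvxw,gro] -> 9 lines: yywa hezhs unlcy qrvxw gro hngo lbmsr izu xcwj
Hunk 3: at line 3 remove [gro,hngo,lbmsr] add [xpg] -> 7 lines: yywa hezhs unlcy qrvxw xpg izu xcwj
Hunk 4: at line 2 remove [qrvxw,xpg] add [dnej] -> 6 lines: yywa hezhs unlcy dnej izu xcwj
Hunk 5: at line 2 remove [unlcy] add [tzoy] -> 6 lines: yywa hezhs tzoy dnej izu xcwj
Hunk 6: at line 1 remove [tzoy,dnej] add [dodu] -> 5 lines: yywa hezhs dodu izu xcwj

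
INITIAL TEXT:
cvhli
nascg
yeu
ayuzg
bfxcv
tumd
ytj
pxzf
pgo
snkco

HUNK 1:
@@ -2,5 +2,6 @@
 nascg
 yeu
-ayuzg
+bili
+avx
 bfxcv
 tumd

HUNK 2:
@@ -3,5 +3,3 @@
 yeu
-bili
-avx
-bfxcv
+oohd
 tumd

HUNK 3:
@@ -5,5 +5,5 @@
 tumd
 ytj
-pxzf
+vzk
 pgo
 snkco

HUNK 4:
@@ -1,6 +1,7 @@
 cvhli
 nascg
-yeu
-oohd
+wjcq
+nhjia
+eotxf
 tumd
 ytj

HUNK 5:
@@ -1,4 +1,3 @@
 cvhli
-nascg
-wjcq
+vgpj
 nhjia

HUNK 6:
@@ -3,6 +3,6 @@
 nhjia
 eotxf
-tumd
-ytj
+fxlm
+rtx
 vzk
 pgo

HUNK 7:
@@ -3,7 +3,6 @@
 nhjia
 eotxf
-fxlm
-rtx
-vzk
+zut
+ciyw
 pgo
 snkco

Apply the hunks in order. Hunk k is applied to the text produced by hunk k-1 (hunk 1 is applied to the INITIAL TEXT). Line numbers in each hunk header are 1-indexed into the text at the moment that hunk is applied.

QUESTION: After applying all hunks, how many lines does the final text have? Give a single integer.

Hunk 1: at line 2 remove [ayuzg] add [bili,avx] -> 11 lines: cvhli nascg yeu bili avx bfxcv tumd ytj pxzf pgo snkco
Hunk 2: at line 3 remove [bili,avx,bfxcv] add [oohd] -> 9 lines: cvhli nascg yeu oohd tumd ytj pxzf pgo snkco
Hunk 3: at line 5 remove [pxzf] add [vzk] -> 9 lines: cvhli nascg yeu oohd tumd ytj vzk pgo snkco
Hunk 4: at line 1 remove [yeu,oohd] add [wjcq,nhjia,eotxf] -> 10 lines: cvhli nascg wjcq nhjia eotxf tumd ytj vzk pgo snkco
Hunk 5: at line 1 remove [nascg,wjcq] add [vgpj] -> 9 lines: cvhli vgpj nhjia eotxf tumd ytj vzk pgo snkco
Hunk 6: at line 3 remove [tumd,ytj] add [fxlm,rtx] -> 9 lines: cvhli vgpj nhjia eotxf fxlm rtx vzk pgo snkco
Hunk 7: at line 3 remove [fxlm,rtx,vzk] add [zut,ciyw] -> 8 lines: cvhli vgpj nhjia eotxf zut ciyw pgo snkco
Final line count: 8

Answer: 8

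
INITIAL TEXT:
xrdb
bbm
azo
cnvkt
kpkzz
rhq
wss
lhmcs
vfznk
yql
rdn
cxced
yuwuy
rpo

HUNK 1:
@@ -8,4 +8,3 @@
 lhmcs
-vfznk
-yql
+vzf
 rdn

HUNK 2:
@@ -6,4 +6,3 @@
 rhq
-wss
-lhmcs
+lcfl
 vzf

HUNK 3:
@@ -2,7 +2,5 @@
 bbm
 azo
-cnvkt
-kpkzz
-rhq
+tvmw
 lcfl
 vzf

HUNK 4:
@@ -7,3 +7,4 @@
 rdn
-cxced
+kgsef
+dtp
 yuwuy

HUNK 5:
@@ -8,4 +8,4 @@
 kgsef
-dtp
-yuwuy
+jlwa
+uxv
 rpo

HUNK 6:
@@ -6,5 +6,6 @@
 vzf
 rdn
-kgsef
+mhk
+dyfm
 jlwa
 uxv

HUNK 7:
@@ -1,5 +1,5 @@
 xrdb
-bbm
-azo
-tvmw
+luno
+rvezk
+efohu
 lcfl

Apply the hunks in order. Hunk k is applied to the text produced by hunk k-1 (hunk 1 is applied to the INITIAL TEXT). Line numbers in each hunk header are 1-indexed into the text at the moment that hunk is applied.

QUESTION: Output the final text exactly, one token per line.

Hunk 1: at line 8 remove [vfznk,yql] add [vzf] -> 13 lines: xrdb bbm azo cnvkt kpkzz rhq wss lhmcs vzf rdn cxced yuwuy rpo
Hunk 2: at line 6 remove [wss,lhmcs] add [lcfl] -> 12 lines: xrdb bbm azo cnvkt kpkzz rhq lcfl vzf rdn cxced yuwuy rpo
Hunk 3: at line 2 remove [cnvkt,kpkzz,rhq] add [tvmw] -> 10 lines: xrdb bbm azo tvmw lcfl vzf rdn cxced yuwuy rpo
Hunk 4: at line 7 remove [cxced] add [kgsef,dtp] -> 11 lines: xrdb bbm azo tvmw lcfl vzf rdn kgsef dtp yuwuy rpo
Hunk 5: at line 8 remove [dtp,yuwuy] add [jlwa,uxv] -> 11 lines: xrdb bbm azo tvmw lcfl vzf rdn kgsef jlwa uxv rpo
Hunk 6: at line 6 remove [kgsef] add [mhk,dyfm] -> 12 lines: xrdb bbm azo tvmw lcfl vzf rdn mhk dyfm jlwa uxv rpo
Hunk 7: at line 1 remove [bbm,azo,tvmw] add [luno,rvezk,efohu] -> 12 lines: xrdb luno rvezk efohu lcfl vzf rdn mhk dyfm jlwa uxv rpo

Answer: xrdb
luno
rvezk
efohu
lcfl
vzf
rdn
mhk
dyfm
jlwa
uxv
rpo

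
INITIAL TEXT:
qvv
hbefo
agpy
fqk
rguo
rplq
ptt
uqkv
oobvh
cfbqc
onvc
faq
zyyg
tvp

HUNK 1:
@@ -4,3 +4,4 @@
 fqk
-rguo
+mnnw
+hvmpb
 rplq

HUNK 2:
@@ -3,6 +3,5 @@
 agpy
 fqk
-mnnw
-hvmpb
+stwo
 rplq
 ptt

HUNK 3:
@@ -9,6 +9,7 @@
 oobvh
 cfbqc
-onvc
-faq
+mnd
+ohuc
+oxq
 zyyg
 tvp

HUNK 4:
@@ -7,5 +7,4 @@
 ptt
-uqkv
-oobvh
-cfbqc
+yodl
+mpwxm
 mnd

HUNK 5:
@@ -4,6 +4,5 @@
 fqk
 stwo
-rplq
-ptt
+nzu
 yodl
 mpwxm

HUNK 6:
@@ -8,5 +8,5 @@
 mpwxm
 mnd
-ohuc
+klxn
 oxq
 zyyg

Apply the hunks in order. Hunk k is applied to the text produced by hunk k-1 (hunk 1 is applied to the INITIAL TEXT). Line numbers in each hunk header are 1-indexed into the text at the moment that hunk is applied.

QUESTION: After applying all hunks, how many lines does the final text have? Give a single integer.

Hunk 1: at line 4 remove [rguo] add [mnnw,hvmpb] -> 15 lines: qvv hbefo agpy fqk mnnw hvmpb rplq ptt uqkv oobvh cfbqc onvc faq zyyg tvp
Hunk 2: at line 3 remove [mnnw,hvmpb] add [stwo] -> 14 lines: qvv hbefo agpy fqk stwo rplq ptt uqkv oobvh cfbqc onvc faq zyyg tvp
Hunk 3: at line 9 remove [onvc,faq] add [mnd,ohuc,oxq] -> 15 lines: qvv hbefo agpy fqk stwo rplq ptt uqkv oobvh cfbqc mnd ohuc oxq zyyg tvp
Hunk 4: at line 7 remove [uqkv,oobvh,cfbqc] add [yodl,mpwxm] -> 14 lines: qvv hbefo agpy fqk stwo rplq ptt yodl mpwxm mnd ohuc oxq zyyg tvp
Hunk 5: at line 4 remove [rplq,ptt] add [nzu] -> 13 lines: qvv hbefo agpy fqk stwo nzu yodl mpwxm mnd ohuc oxq zyyg tvp
Hunk 6: at line 8 remove [ohuc] add [klxn] -> 13 lines: qvv hbefo agpy fqk stwo nzu yodl mpwxm mnd klxn oxq zyyg tvp
Final line count: 13

Answer: 13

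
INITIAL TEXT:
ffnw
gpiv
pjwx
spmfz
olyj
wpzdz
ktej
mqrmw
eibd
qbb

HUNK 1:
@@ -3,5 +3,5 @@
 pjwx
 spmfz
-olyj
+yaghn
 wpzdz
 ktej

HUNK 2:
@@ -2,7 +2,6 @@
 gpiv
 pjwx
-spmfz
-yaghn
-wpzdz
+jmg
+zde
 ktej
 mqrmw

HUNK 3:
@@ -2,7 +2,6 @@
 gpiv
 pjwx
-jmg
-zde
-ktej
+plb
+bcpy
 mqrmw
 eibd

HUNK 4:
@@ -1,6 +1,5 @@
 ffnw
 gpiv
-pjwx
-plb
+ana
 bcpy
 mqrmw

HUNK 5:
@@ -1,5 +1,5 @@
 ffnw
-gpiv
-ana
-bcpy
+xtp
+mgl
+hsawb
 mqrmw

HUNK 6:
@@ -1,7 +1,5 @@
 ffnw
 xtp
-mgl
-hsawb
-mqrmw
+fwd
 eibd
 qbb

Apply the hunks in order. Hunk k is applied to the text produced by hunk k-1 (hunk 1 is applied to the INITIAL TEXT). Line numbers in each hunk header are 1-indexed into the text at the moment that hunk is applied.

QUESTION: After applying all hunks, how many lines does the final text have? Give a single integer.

Answer: 5

Derivation:
Hunk 1: at line 3 remove [olyj] add [yaghn] -> 10 lines: ffnw gpiv pjwx spmfz yaghn wpzdz ktej mqrmw eibd qbb
Hunk 2: at line 2 remove [spmfz,yaghn,wpzdz] add [jmg,zde] -> 9 lines: ffnw gpiv pjwx jmg zde ktej mqrmw eibd qbb
Hunk 3: at line 2 remove [jmg,zde,ktej] add [plb,bcpy] -> 8 lines: ffnw gpiv pjwx plb bcpy mqrmw eibd qbb
Hunk 4: at line 1 remove [pjwx,plb] add [ana] -> 7 lines: ffnw gpiv ana bcpy mqrmw eibd qbb
Hunk 5: at line 1 remove [gpiv,ana,bcpy] add [xtp,mgl,hsawb] -> 7 lines: ffnw xtp mgl hsawb mqrmw eibd qbb
Hunk 6: at line 1 remove [mgl,hsawb,mqrmw] add [fwd] -> 5 lines: ffnw xtp fwd eibd qbb
Final line count: 5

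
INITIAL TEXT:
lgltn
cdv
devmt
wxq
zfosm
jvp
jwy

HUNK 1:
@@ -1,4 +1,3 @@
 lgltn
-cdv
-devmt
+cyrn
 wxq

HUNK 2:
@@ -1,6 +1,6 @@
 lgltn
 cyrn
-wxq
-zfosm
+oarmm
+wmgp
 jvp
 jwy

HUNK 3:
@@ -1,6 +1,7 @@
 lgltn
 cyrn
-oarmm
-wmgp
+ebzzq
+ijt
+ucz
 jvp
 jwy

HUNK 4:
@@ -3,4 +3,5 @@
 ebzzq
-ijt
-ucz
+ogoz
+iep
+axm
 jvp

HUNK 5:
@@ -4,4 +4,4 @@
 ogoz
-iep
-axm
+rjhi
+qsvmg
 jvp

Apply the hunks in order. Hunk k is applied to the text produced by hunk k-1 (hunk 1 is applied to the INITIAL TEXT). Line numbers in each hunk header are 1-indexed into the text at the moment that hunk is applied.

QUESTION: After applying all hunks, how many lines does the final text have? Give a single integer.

Hunk 1: at line 1 remove [cdv,devmt] add [cyrn] -> 6 lines: lgltn cyrn wxq zfosm jvp jwy
Hunk 2: at line 1 remove [wxq,zfosm] add [oarmm,wmgp] -> 6 lines: lgltn cyrn oarmm wmgp jvp jwy
Hunk 3: at line 1 remove [oarmm,wmgp] add [ebzzq,ijt,ucz] -> 7 lines: lgltn cyrn ebzzq ijt ucz jvp jwy
Hunk 4: at line 3 remove [ijt,ucz] add [ogoz,iep,axm] -> 8 lines: lgltn cyrn ebzzq ogoz iep axm jvp jwy
Hunk 5: at line 4 remove [iep,axm] add [rjhi,qsvmg] -> 8 lines: lgltn cyrn ebzzq ogoz rjhi qsvmg jvp jwy
Final line count: 8

Answer: 8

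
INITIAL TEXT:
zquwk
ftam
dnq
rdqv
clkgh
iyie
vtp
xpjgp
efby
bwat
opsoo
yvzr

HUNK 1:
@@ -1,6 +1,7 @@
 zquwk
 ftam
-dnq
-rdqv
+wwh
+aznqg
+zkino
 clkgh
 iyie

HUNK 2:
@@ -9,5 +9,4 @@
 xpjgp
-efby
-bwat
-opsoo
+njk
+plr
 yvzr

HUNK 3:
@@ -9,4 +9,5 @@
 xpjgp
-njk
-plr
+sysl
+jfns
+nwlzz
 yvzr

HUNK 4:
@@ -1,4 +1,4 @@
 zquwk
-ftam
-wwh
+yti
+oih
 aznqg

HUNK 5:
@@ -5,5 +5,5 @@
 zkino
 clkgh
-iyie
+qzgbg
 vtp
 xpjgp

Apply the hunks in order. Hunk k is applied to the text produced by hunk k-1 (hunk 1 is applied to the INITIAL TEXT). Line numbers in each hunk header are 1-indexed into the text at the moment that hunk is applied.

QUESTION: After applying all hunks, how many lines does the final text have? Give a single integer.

Hunk 1: at line 1 remove [dnq,rdqv] add [wwh,aznqg,zkino] -> 13 lines: zquwk ftam wwh aznqg zkino clkgh iyie vtp xpjgp efby bwat opsoo yvzr
Hunk 2: at line 9 remove [efby,bwat,opsoo] add [njk,plr] -> 12 lines: zquwk ftam wwh aznqg zkino clkgh iyie vtp xpjgp njk plr yvzr
Hunk 3: at line 9 remove [njk,plr] add [sysl,jfns,nwlzz] -> 13 lines: zquwk ftam wwh aznqg zkino clkgh iyie vtp xpjgp sysl jfns nwlzz yvzr
Hunk 4: at line 1 remove [ftam,wwh] add [yti,oih] -> 13 lines: zquwk yti oih aznqg zkino clkgh iyie vtp xpjgp sysl jfns nwlzz yvzr
Hunk 5: at line 5 remove [iyie] add [qzgbg] -> 13 lines: zquwk yti oih aznqg zkino clkgh qzgbg vtp xpjgp sysl jfns nwlzz yvzr
Final line count: 13

Answer: 13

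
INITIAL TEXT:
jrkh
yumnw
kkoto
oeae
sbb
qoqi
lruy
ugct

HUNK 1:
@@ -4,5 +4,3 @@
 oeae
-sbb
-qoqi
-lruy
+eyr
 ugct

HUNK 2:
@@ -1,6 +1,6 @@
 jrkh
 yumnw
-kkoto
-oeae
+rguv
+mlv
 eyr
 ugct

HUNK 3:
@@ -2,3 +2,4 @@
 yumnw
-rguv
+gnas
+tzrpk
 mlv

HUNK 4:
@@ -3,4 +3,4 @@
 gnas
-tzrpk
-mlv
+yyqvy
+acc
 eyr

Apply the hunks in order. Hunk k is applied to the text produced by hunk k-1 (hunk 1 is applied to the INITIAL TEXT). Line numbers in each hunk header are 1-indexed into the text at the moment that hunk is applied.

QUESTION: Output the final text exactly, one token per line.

Hunk 1: at line 4 remove [sbb,qoqi,lruy] add [eyr] -> 6 lines: jrkh yumnw kkoto oeae eyr ugct
Hunk 2: at line 1 remove [kkoto,oeae] add [rguv,mlv] -> 6 lines: jrkh yumnw rguv mlv eyr ugct
Hunk 3: at line 2 remove [rguv] add [gnas,tzrpk] -> 7 lines: jrkh yumnw gnas tzrpk mlv eyr ugct
Hunk 4: at line 3 remove [tzrpk,mlv] add [yyqvy,acc] -> 7 lines: jrkh yumnw gnas yyqvy acc eyr ugct

Answer: jrkh
yumnw
gnas
yyqvy
acc
eyr
ugct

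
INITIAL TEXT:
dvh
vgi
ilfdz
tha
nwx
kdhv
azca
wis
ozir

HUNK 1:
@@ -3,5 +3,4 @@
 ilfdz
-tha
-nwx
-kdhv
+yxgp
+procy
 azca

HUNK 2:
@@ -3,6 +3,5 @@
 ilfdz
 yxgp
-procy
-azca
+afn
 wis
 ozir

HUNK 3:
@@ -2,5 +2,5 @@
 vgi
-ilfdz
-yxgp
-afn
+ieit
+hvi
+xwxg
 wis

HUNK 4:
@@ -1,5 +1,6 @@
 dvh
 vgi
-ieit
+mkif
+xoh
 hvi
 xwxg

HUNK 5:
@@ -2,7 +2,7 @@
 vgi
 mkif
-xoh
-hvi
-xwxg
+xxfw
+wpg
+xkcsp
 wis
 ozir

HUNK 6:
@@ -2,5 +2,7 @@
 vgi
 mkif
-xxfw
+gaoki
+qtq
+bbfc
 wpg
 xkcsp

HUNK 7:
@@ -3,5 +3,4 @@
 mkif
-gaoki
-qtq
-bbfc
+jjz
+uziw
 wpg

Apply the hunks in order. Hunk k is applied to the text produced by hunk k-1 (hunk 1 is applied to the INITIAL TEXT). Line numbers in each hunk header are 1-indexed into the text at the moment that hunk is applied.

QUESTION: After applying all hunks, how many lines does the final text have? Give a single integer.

Hunk 1: at line 3 remove [tha,nwx,kdhv] add [yxgp,procy] -> 8 lines: dvh vgi ilfdz yxgp procy azca wis ozir
Hunk 2: at line 3 remove [procy,azca] add [afn] -> 7 lines: dvh vgi ilfdz yxgp afn wis ozir
Hunk 3: at line 2 remove [ilfdz,yxgp,afn] add [ieit,hvi,xwxg] -> 7 lines: dvh vgi ieit hvi xwxg wis ozir
Hunk 4: at line 1 remove [ieit] add [mkif,xoh] -> 8 lines: dvh vgi mkif xoh hvi xwxg wis ozir
Hunk 5: at line 2 remove [xoh,hvi,xwxg] add [xxfw,wpg,xkcsp] -> 8 lines: dvh vgi mkif xxfw wpg xkcsp wis ozir
Hunk 6: at line 2 remove [xxfw] add [gaoki,qtq,bbfc] -> 10 lines: dvh vgi mkif gaoki qtq bbfc wpg xkcsp wis ozir
Hunk 7: at line 3 remove [gaoki,qtq,bbfc] add [jjz,uziw] -> 9 lines: dvh vgi mkif jjz uziw wpg xkcsp wis ozir
Final line count: 9

Answer: 9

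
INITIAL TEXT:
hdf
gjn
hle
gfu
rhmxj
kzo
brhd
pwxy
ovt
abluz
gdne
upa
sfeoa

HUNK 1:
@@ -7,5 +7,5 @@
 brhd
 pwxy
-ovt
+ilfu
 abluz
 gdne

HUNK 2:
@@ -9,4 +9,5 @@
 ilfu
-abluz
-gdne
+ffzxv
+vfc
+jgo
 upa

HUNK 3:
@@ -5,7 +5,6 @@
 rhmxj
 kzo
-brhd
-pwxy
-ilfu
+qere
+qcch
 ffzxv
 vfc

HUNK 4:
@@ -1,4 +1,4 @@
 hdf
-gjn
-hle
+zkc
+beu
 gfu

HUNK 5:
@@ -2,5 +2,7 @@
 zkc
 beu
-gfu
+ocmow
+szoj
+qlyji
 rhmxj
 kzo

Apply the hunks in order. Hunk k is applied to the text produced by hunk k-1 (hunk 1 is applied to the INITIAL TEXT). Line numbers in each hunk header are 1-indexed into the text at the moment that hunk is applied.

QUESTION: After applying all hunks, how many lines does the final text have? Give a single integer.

Answer: 15

Derivation:
Hunk 1: at line 7 remove [ovt] add [ilfu] -> 13 lines: hdf gjn hle gfu rhmxj kzo brhd pwxy ilfu abluz gdne upa sfeoa
Hunk 2: at line 9 remove [abluz,gdne] add [ffzxv,vfc,jgo] -> 14 lines: hdf gjn hle gfu rhmxj kzo brhd pwxy ilfu ffzxv vfc jgo upa sfeoa
Hunk 3: at line 5 remove [brhd,pwxy,ilfu] add [qere,qcch] -> 13 lines: hdf gjn hle gfu rhmxj kzo qere qcch ffzxv vfc jgo upa sfeoa
Hunk 4: at line 1 remove [gjn,hle] add [zkc,beu] -> 13 lines: hdf zkc beu gfu rhmxj kzo qere qcch ffzxv vfc jgo upa sfeoa
Hunk 5: at line 2 remove [gfu] add [ocmow,szoj,qlyji] -> 15 lines: hdf zkc beu ocmow szoj qlyji rhmxj kzo qere qcch ffzxv vfc jgo upa sfeoa
Final line count: 15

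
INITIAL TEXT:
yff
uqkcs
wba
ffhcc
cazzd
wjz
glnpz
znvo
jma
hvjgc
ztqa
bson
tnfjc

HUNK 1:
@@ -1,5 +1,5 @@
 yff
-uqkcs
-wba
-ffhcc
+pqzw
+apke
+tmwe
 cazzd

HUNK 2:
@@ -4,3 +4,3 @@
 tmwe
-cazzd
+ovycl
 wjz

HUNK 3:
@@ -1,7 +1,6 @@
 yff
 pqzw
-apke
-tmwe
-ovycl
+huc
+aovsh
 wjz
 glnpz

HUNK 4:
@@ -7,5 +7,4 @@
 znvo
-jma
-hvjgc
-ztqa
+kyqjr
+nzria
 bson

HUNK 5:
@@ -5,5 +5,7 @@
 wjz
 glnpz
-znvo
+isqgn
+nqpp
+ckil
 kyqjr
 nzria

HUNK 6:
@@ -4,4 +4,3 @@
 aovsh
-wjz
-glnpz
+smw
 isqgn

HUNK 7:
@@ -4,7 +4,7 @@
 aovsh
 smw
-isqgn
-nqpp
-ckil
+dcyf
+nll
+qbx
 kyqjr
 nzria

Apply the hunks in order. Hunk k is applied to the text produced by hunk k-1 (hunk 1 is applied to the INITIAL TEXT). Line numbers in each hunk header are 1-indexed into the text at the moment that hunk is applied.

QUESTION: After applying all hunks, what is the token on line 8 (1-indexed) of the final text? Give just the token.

Hunk 1: at line 1 remove [uqkcs,wba,ffhcc] add [pqzw,apke,tmwe] -> 13 lines: yff pqzw apke tmwe cazzd wjz glnpz znvo jma hvjgc ztqa bson tnfjc
Hunk 2: at line 4 remove [cazzd] add [ovycl] -> 13 lines: yff pqzw apke tmwe ovycl wjz glnpz znvo jma hvjgc ztqa bson tnfjc
Hunk 3: at line 1 remove [apke,tmwe,ovycl] add [huc,aovsh] -> 12 lines: yff pqzw huc aovsh wjz glnpz znvo jma hvjgc ztqa bson tnfjc
Hunk 4: at line 7 remove [jma,hvjgc,ztqa] add [kyqjr,nzria] -> 11 lines: yff pqzw huc aovsh wjz glnpz znvo kyqjr nzria bson tnfjc
Hunk 5: at line 5 remove [znvo] add [isqgn,nqpp,ckil] -> 13 lines: yff pqzw huc aovsh wjz glnpz isqgn nqpp ckil kyqjr nzria bson tnfjc
Hunk 6: at line 4 remove [wjz,glnpz] add [smw] -> 12 lines: yff pqzw huc aovsh smw isqgn nqpp ckil kyqjr nzria bson tnfjc
Hunk 7: at line 4 remove [isqgn,nqpp,ckil] add [dcyf,nll,qbx] -> 12 lines: yff pqzw huc aovsh smw dcyf nll qbx kyqjr nzria bson tnfjc
Final line 8: qbx

Answer: qbx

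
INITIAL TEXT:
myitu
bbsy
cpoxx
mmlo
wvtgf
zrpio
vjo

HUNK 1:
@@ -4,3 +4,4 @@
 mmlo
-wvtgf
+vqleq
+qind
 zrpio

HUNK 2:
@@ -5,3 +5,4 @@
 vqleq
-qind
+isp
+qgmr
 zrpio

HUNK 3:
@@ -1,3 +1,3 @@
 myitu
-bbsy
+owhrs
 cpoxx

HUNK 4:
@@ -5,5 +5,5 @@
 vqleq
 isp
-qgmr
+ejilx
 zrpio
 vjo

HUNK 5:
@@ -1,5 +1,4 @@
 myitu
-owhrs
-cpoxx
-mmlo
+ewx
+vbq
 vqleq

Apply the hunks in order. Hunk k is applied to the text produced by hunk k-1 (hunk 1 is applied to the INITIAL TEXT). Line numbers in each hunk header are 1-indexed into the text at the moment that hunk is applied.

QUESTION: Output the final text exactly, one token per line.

Answer: myitu
ewx
vbq
vqleq
isp
ejilx
zrpio
vjo

Derivation:
Hunk 1: at line 4 remove [wvtgf] add [vqleq,qind] -> 8 lines: myitu bbsy cpoxx mmlo vqleq qind zrpio vjo
Hunk 2: at line 5 remove [qind] add [isp,qgmr] -> 9 lines: myitu bbsy cpoxx mmlo vqleq isp qgmr zrpio vjo
Hunk 3: at line 1 remove [bbsy] add [owhrs] -> 9 lines: myitu owhrs cpoxx mmlo vqleq isp qgmr zrpio vjo
Hunk 4: at line 5 remove [qgmr] add [ejilx] -> 9 lines: myitu owhrs cpoxx mmlo vqleq isp ejilx zrpio vjo
Hunk 5: at line 1 remove [owhrs,cpoxx,mmlo] add [ewx,vbq] -> 8 lines: myitu ewx vbq vqleq isp ejilx zrpio vjo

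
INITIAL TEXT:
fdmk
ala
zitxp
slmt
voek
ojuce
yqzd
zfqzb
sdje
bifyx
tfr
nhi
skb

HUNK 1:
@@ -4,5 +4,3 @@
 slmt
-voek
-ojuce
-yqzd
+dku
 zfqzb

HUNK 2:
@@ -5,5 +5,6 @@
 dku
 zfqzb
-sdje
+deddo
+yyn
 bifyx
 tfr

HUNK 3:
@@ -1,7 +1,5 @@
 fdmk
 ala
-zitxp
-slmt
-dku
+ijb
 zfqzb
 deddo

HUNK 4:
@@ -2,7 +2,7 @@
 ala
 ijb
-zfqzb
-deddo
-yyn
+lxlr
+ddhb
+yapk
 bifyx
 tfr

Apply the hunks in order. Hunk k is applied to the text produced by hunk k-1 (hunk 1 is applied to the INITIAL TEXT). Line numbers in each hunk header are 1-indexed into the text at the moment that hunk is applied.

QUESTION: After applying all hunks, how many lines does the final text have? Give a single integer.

Hunk 1: at line 4 remove [voek,ojuce,yqzd] add [dku] -> 11 lines: fdmk ala zitxp slmt dku zfqzb sdje bifyx tfr nhi skb
Hunk 2: at line 5 remove [sdje] add [deddo,yyn] -> 12 lines: fdmk ala zitxp slmt dku zfqzb deddo yyn bifyx tfr nhi skb
Hunk 3: at line 1 remove [zitxp,slmt,dku] add [ijb] -> 10 lines: fdmk ala ijb zfqzb deddo yyn bifyx tfr nhi skb
Hunk 4: at line 2 remove [zfqzb,deddo,yyn] add [lxlr,ddhb,yapk] -> 10 lines: fdmk ala ijb lxlr ddhb yapk bifyx tfr nhi skb
Final line count: 10

Answer: 10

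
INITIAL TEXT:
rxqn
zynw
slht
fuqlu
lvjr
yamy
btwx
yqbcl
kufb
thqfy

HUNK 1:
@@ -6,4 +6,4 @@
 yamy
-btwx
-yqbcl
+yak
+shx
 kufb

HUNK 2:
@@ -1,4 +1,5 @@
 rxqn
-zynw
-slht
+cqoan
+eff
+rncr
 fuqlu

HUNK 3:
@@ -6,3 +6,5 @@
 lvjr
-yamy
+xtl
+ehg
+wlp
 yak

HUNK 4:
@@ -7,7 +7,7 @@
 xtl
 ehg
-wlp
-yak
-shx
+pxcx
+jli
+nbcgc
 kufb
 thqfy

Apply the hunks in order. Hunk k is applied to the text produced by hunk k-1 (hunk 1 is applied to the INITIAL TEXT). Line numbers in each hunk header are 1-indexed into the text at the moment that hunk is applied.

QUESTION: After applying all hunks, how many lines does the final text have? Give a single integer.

Answer: 13

Derivation:
Hunk 1: at line 6 remove [btwx,yqbcl] add [yak,shx] -> 10 lines: rxqn zynw slht fuqlu lvjr yamy yak shx kufb thqfy
Hunk 2: at line 1 remove [zynw,slht] add [cqoan,eff,rncr] -> 11 lines: rxqn cqoan eff rncr fuqlu lvjr yamy yak shx kufb thqfy
Hunk 3: at line 6 remove [yamy] add [xtl,ehg,wlp] -> 13 lines: rxqn cqoan eff rncr fuqlu lvjr xtl ehg wlp yak shx kufb thqfy
Hunk 4: at line 7 remove [wlp,yak,shx] add [pxcx,jli,nbcgc] -> 13 lines: rxqn cqoan eff rncr fuqlu lvjr xtl ehg pxcx jli nbcgc kufb thqfy
Final line count: 13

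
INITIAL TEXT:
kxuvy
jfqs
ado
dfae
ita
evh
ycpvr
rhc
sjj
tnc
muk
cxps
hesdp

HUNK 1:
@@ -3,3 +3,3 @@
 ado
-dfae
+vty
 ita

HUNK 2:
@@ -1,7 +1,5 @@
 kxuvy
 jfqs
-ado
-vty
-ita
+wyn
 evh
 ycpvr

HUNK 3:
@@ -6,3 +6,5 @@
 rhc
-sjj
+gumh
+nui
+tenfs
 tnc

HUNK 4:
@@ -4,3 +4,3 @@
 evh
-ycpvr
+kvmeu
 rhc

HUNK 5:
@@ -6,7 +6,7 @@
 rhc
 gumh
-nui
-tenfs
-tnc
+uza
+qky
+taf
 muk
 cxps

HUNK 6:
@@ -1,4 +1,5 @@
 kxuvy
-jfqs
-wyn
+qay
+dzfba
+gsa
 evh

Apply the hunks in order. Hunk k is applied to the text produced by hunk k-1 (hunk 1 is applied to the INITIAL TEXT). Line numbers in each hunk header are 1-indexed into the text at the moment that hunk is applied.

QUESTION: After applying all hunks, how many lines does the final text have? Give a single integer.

Hunk 1: at line 3 remove [dfae] add [vty] -> 13 lines: kxuvy jfqs ado vty ita evh ycpvr rhc sjj tnc muk cxps hesdp
Hunk 2: at line 1 remove [ado,vty,ita] add [wyn] -> 11 lines: kxuvy jfqs wyn evh ycpvr rhc sjj tnc muk cxps hesdp
Hunk 3: at line 6 remove [sjj] add [gumh,nui,tenfs] -> 13 lines: kxuvy jfqs wyn evh ycpvr rhc gumh nui tenfs tnc muk cxps hesdp
Hunk 4: at line 4 remove [ycpvr] add [kvmeu] -> 13 lines: kxuvy jfqs wyn evh kvmeu rhc gumh nui tenfs tnc muk cxps hesdp
Hunk 5: at line 6 remove [nui,tenfs,tnc] add [uza,qky,taf] -> 13 lines: kxuvy jfqs wyn evh kvmeu rhc gumh uza qky taf muk cxps hesdp
Hunk 6: at line 1 remove [jfqs,wyn] add [qay,dzfba,gsa] -> 14 lines: kxuvy qay dzfba gsa evh kvmeu rhc gumh uza qky taf muk cxps hesdp
Final line count: 14

Answer: 14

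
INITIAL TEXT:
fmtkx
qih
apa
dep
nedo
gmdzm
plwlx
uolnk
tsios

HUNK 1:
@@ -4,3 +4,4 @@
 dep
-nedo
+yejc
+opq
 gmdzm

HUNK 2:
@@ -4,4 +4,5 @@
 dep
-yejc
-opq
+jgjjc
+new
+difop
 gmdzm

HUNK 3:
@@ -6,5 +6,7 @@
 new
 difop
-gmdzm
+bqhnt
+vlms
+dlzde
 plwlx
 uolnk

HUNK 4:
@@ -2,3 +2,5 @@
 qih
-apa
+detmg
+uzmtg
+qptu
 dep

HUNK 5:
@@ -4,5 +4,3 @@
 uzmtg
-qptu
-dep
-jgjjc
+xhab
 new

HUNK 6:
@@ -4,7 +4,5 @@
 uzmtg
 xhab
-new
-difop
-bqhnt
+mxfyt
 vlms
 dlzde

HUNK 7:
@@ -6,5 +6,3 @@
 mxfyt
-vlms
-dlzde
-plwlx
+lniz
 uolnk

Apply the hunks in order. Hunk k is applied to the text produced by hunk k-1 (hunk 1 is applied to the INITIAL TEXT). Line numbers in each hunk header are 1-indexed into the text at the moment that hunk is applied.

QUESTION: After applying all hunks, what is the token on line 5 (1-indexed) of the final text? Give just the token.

Answer: xhab

Derivation:
Hunk 1: at line 4 remove [nedo] add [yejc,opq] -> 10 lines: fmtkx qih apa dep yejc opq gmdzm plwlx uolnk tsios
Hunk 2: at line 4 remove [yejc,opq] add [jgjjc,new,difop] -> 11 lines: fmtkx qih apa dep jgjjc new difop gmdzm plwlx uolnk tsios
Hunk 3: at line 6 remove [gmdzm] add [bqhnt,vlms,dlzde] -> 13 lines: fmtkx qih apa dep jgjjc new difop bqhnt vlms dlzde plwlx uolnk tsios
Hunk 4: at line 2 remove [apa] add [detmg,uzmtg,qptu] -> 15 lines: fmtkx qih detmg uzmtg qptu dep jgjjc new difop bqhnt vlms dlzde plwlx uolnk tsios
Hunk 5: at line 4 remove [qptu,dep,jgjjc] add [xhab] -> 13 lines: fmtkx qih detmg uzmtg xhab new difop bqhnt vlms dlzde plwlx uolnk tsios
Hunk 6: at line 4 remove [new,difop,bqhnt] add [mxfyt] -> 11 lines: fmtkx qih detmg uzmtg xhab mxfyt vlms dlzde plwlx uolnk tsios
Hunk 7: at line 6 remove [vlms,dlzde,plwlx] add [lniz] -> 9 lines: fmtkx qih detmg uzmtg xhab mxfyt lniz uolnk tsios
Final line 5: xhab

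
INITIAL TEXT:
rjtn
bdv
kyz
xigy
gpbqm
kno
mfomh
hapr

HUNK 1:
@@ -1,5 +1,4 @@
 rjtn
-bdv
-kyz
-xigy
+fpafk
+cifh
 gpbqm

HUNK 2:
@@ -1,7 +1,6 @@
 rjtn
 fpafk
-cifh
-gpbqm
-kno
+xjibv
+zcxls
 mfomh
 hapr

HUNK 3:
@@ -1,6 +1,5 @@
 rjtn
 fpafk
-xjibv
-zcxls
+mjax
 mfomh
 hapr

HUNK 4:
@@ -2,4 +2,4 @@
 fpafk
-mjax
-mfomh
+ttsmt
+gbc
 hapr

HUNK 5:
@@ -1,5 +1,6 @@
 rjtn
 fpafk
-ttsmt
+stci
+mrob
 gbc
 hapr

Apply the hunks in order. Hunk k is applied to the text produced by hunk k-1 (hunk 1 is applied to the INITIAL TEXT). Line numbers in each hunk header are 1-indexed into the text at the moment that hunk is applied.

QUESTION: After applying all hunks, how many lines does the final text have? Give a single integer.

Hunk 1: at line 1 remove [bdv,kyz,xigy] add [fpafk,cifh] -> 7 lines: rjtn fpafk cifh gpbqm kno mfomh hapr
Hunk 2: at line 1 remove [cifh,gpbqm,kno] add [xjibv,zcxls] -> 6 lines: rjtn fpafk xjibv zcxls mfomh hapr
Hunk 3: at line 1 remove [xjibv,zcxls] add [mjax] -> 5 lines: rjtn fpafk mjax mfomh hapr
Hunk 4: at line 2 remove [mjax,mfomh] add [ttsmt,gbc] -> 5 lines: rjtn fpafk ttsmt gbc hapr
Hunk 5: at line 1 remove [ttsmt] add [stci,mrob] -> 6 lines: rjtn fpafk stci mrob gbc hapr
Final line count: 6

Answer: 6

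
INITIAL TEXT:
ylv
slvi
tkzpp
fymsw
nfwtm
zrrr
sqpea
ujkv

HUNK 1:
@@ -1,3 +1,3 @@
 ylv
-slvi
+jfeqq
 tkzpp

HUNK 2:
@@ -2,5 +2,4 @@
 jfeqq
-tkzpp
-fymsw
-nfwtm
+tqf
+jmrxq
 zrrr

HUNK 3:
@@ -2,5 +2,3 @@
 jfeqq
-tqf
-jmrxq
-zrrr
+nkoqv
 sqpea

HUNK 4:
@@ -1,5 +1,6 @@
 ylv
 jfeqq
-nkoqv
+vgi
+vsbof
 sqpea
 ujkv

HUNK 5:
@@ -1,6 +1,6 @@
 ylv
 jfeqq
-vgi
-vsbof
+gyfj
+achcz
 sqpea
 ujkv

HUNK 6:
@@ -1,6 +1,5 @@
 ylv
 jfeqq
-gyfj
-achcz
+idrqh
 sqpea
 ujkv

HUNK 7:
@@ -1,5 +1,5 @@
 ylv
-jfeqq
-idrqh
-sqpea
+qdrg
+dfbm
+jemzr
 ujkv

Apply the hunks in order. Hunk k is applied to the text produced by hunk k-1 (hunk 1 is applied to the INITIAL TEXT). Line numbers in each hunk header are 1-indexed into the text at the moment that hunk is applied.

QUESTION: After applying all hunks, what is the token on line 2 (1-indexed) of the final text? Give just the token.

Answer: qdrg

Derivation:
Hunk 1: at line 1 remove [slvi] add [jfeqq] -> 8 lines: ylv jfeqq tkzpp fymsw nfwtm zrrr sqpea ujkv
Hunk 2: at line 2 remove [tkzpp,fymsw,nfwtm] add [tqf,jmrxq] -> 7 lines: ylv jfeqq tqf jmrxq zrrr sqpea ujkv
Hunk 3: at line 2 remove [tqf,jmrxq,zrrr] add [nkoqv] -> 5 lines: ylv jfeqq nkoqv sqpea ujkv
Hunk 4: at line 1 remove [nkoqv] add [vgi,vsbof] -> 6 lines: ylv jfeqq vgi vsbof sqpea ujkv
Hunk 5: at line 1 remove [vgi,vsbof] add [gyfj,achcz] -> 6 lines: ylv jfeqq gyfj achcz sqpea ujkv
Hunk 6: at line 1 remove [gyfj,achcz] add [idrqh] -> 5 lines: ylv jfeqq idrqh sqpea ujkv
Hunk 7: at line 1 remove [jfeqq,idrqh,sqpea] add [qdrg,dfbm,jemzr] -> 5 lines: ylv qdrg dfbm jemzr ujkv
Final line 2: qdrg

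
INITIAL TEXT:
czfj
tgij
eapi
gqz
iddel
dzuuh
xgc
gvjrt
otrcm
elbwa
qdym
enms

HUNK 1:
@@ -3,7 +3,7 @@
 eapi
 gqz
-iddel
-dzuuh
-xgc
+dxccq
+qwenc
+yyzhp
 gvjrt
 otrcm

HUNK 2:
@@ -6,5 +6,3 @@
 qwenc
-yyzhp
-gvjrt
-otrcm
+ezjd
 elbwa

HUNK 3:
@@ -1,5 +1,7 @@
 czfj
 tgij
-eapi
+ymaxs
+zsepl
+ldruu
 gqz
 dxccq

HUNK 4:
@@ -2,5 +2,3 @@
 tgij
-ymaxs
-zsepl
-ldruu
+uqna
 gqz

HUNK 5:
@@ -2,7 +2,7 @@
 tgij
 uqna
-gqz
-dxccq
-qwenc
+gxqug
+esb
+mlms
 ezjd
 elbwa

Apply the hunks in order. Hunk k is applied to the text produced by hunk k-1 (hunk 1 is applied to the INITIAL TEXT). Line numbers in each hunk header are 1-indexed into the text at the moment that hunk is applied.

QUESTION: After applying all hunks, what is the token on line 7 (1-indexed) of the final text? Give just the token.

Hunk 1: at line 3 remove [iddel,dzuuh,xgc] add [dxccq,qwenc,yyzhp] -> 12 lines: czfj tgij eapi gqz dxccq qwenc yyzhp gvjrt otrcm elbwa qdym enms
Hunk 2: at line 6 remove [yyzhp,gvjrt,otrcm] add [ezjd] -> 10 lines: czfj tgij eapi gqz dxccq qwenc ezjd elbwa qdym enms
Hunk 3: at line 1 remove [eapi] add [ymaxs,zsepl,ldruu] -> 12 lines: czfj tgij ymaxs zsepl ldruu gqz dxccq qwenc ezjd elbwa qdym enms
Hunk 4: at line 2 remove [ymaxs,zsepl,ldruu] add [uqna] -> 10 lines: czfj tgij uqna gqz dxccq qwenc ezjd elbwa qdym enms
Hunk 5: at line 2 remove [gqz,dxccq,qwenc] add [gxqug,esb,mlms] -> 10 lines: czfj tgij uqna gxqug esb mlms ezjd elbwa qdym enms
Final line 7: ezjd

Answer: ezjd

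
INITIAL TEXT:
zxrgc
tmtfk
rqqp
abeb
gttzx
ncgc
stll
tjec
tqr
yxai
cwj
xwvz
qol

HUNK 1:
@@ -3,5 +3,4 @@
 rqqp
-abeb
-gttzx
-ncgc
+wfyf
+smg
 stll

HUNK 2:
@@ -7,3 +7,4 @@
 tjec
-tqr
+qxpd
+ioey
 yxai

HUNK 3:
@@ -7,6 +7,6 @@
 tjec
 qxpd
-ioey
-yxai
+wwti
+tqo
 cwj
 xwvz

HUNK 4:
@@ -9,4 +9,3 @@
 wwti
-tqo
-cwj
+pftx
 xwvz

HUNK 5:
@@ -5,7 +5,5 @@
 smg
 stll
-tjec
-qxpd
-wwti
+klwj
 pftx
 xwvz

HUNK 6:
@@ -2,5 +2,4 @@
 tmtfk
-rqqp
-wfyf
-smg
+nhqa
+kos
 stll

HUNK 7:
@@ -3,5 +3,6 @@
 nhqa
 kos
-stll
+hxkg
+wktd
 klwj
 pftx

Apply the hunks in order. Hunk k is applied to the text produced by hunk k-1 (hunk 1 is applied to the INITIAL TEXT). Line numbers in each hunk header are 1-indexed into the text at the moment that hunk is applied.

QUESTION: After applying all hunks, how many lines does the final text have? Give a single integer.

Answer: 10

Derivation:
Hunk 1: at line 3 remove [abeb,gttzx,ncgc] add [wfyf,smg] -> 12 lines: zxrgc tmtfk rqqp wfyf smg stll tjec tqr yxai cwj xwvz qol
Hunk 2: at line 7 remove [tqr] add [qxpd,ioey] -> 13 lines: zxrgc tmtfk rqqp wfyf smg stll tjec qxpd ioey yxai cwj xwvz qol
Hunk 3: at line 7 remove [ioey,yxai] add [wwti,tqo] -> 13 lines: zxrgc tmtfk rqqp wfyf smg stll tjec qxpd wwti tqo cwj xwvz qol
Hunk 4: at line 9 remove [tqo,cwj] add [pftx] -> 12 lines: zxrgc tmtfk rqqp wfyf smg stll tjec qxpd wwti pftx xwvz qol
Hunk 5: at line 5 remove [tjec,qxpd,wwti] add [klwj] -> 10 lines: zxrgc tmtfk rqqp wfyf smg stll klwj pftx xwvz qol
Hunk 6: at line 2 remove [rqqp,wfyf,smg] add [nhqa,kos] -> 9 lines: zxrgc tmtfk nhqa kos stll klwj pftx xwvz qol
Hunk 7: at line 3 remove [stll] add [hxkg,wktd] -> 10 lines: zxrgc tmtfk nhqa kos hxkg wktd klwj pftx xwvz qol
Final line count: 10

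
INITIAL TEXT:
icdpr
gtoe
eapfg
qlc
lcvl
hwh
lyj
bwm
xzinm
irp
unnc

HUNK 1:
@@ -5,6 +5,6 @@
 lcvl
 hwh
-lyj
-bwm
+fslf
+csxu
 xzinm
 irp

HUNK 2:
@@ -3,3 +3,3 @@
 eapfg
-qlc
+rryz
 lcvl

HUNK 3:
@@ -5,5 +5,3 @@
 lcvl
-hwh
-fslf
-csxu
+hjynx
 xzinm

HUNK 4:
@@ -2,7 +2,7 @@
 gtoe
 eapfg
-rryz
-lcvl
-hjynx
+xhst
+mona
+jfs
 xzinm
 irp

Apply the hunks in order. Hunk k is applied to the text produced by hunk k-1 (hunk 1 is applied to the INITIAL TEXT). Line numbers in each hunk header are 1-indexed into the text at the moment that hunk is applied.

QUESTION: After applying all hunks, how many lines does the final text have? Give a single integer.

Hunk 1: at line 5 remove [lyj,bwm] add [fslf,csxu] -> 11 lines: icdpr gtoe eapfg qlc lcvl hwh fslf csxu xzinm irp unnc
Hunk 2: at line 3 remove [qlc] add [rryz] -> 11 lines: icdpr gtoe eapfg rryz lcvl hwh fslf csxu xzinm irp unnc
Hunk 3: at line 5 remove [hwh,fslf,csxu] add [hjynx] -> 9 lines: icdpr gtoe eapfg rryz lcvl hjynx xzinm irp unnc
Hunk 4: at line 2 remove [rryz,lcvl,hjynx] add [xhst,mona,jfs] -> 9 lines: icdpr gtoe eapfg xhst mona jfs xzinm irp unnc
Final line count: 9

Answer: 9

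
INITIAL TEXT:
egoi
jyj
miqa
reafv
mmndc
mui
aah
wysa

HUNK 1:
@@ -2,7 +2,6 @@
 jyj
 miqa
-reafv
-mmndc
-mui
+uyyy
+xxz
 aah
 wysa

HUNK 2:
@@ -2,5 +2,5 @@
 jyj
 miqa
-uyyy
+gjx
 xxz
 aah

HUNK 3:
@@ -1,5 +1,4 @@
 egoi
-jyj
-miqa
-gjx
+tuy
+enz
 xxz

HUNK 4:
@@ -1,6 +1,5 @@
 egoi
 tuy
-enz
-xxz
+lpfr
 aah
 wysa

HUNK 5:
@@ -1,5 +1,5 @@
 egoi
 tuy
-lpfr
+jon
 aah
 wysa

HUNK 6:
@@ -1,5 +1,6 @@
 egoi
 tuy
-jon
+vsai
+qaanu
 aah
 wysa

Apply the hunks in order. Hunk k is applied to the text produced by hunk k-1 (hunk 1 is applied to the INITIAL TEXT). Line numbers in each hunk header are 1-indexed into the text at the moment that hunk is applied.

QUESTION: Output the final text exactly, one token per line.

Hunk 1: at line 2 remove [reafv,mmndc,mui] add [uyyy,xxz] -> 7 lines: egoi jyj miqa uyyy xxz aah wysa
Hunk 2: at line 2 remove [uyyy] add [gjx] -> 7 lines: egoi jyj miqa gjx xxz aah wysa
Hunk 3: at line 1 remove [jyj,miqa,gjx] add [tuy,enz] -> 6 lines: egoi tuy enz xxz aah wysa
Hunk 4: at line 1 remove [enz,xxz] add [lpfr] -> 5 lines: egoi tuy lpfr aah wysa
Hunk 5: at line 1 remove [lpfr] add [jon] -> 5 lines: egoi tuy jon aah wysa
Hunk 6: at line 1 remove [jon] add [vsai,qaanu] -> 6 lines: egoi tuy vsai qaanu aah wysa

Answer: egoi
tuy
vsai
qaanu
aah
wysa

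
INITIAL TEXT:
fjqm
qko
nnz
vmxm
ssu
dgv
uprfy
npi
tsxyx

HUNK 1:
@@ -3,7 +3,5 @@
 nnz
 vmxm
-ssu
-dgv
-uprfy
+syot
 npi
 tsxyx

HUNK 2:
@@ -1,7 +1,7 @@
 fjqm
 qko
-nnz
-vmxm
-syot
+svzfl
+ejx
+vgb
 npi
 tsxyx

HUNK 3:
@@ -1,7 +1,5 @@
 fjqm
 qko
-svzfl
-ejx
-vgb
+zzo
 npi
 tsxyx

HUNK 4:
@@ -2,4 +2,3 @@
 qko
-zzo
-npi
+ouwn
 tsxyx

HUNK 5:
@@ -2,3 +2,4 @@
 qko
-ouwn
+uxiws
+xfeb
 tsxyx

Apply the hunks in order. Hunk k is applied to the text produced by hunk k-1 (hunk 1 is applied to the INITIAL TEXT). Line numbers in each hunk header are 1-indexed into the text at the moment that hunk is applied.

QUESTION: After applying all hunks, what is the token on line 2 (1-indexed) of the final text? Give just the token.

Answer: qko

Derivation:
Hunk 1: at line 3 remove [ssu,dgv,uprfy] add [syot] -> 7 lines: fjqm qko nnz vmxm syot npi tsxyx
Hunk 2: at line 1 remove [nnz,vmxm,syot] add [svzfl,ejx,vgb] -> 7 lines: fjqm qko svzfl ejx vgb npi tsxyx
Hunk 3: at line 1 remove [svzfl,ejx,vgb] add [zzo] -> 5 lines: fjqm qko zzo npi tsxyx
Hunk 4: at line 2 remove [zzo,npi] add [ouwn] -> 4 lines: fjqm qko ouwn tsxyx
Hunk 5: at line 2 remove [ouwn] add [uxiws,xfeb] -> 5 lines: fjqm qko uxiws xfeb tsxyx
Final line 2: qko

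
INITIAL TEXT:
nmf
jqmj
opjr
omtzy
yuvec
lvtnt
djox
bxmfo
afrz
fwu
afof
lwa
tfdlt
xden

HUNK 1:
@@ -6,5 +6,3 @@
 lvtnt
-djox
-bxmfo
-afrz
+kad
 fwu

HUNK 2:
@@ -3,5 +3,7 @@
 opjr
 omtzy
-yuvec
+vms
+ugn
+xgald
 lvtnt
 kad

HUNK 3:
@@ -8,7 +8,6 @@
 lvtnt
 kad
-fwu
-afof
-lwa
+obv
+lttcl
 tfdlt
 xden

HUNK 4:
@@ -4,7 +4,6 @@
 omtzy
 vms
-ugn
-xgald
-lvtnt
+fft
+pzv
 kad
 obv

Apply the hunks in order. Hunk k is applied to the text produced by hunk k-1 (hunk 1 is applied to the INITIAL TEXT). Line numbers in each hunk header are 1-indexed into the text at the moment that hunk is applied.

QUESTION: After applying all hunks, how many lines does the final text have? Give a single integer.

Hunk 1: at line 6 remove [djox,bxmfo,afrz] add [kad] -> 12 lines: nmf jqmj opjr omtzy yuvec lvtnt kad fwu afof lwa tfdlt xden
Hunk 2: at line 3 remove [yuvec] add [vms,ugn,xgald] -> 14 lines: nmf jqmj opjr omtzy vms ugn xgald lvtnt kad fwu afof lwa tfdlt xden
Hunk 3: at line 8 remove [fwu,afof,lwa] add [obv,lttcl] -> 13 lines: nmf jqmj opjr omtzy vms ugn xgald lvtnt kad obv lttcl tfdlt xden
Hunk 4: at line 4 remove [ugn,xgald,lvtnt] add [fft,pzv] -> 12 lines: nmf jqmj opjr omtzy vms fft pzv kad obv lttcl tfdlt xden
Final line count: 12

Answer: 12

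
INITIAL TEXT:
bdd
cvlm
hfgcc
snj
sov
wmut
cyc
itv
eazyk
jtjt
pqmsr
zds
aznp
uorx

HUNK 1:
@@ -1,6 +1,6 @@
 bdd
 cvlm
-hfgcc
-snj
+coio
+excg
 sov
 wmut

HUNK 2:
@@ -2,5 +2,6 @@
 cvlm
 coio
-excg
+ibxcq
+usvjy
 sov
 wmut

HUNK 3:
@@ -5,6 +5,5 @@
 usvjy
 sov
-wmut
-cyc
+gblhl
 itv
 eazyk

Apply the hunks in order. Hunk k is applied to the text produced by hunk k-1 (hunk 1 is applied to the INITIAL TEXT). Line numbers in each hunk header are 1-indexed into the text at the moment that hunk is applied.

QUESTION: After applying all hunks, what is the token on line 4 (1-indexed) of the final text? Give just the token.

Hunk 1: at line 1 remove [hfgcc,snj] add [coio,excg] -> 14 lines: bdd cvlm coio excg sov wmut cyc itv eazyk jtjt pqmsr zds aznp uorx
Hunk 2: at line 2 remove [excg] add [ibxcq,usvjy] -> 15 lines: bdd cvlm coio ibxcq usvjy sov wmut cyc itv eazyk jtjt pqmsr zds aznp uorx
Hunk 3: at line 5 remove [wmut,cyc] add [gblhl] -> 14 lines: bdd cvlm coio ibxcq usvjy sov gblhl itv eazyk jtjt pqmsr zds aznp uorx
Final line 4: ibxcq

Answer: ibxcq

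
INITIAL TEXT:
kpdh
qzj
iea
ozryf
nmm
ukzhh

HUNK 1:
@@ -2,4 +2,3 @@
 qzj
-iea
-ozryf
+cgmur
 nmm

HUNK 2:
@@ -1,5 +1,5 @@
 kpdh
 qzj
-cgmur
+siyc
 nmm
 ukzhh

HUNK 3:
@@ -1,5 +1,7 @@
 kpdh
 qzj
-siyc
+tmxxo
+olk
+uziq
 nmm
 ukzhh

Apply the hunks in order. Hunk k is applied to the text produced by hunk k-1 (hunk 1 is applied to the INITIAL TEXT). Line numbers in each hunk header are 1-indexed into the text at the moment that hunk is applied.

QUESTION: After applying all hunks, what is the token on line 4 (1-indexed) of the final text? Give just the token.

Answer: olk

Derivation:
Hunk 1: at line 2 remove [iea,ozryf] add [cgmur] -> 5 lines: kpdh qzj cgmur nmm ukzhh
Hunk 2: at line 1 remove [cgmur] add [siyc] -> 5 lines: kpdh qzj siyc nmm ukzhh
Hunk 3: at line 1 remove [siyc] add [tmxxo,olk,uziq] -> 7 lines: kpdh qzj tmxxo olk uziq nmm ukzhh
Final line 4: olk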